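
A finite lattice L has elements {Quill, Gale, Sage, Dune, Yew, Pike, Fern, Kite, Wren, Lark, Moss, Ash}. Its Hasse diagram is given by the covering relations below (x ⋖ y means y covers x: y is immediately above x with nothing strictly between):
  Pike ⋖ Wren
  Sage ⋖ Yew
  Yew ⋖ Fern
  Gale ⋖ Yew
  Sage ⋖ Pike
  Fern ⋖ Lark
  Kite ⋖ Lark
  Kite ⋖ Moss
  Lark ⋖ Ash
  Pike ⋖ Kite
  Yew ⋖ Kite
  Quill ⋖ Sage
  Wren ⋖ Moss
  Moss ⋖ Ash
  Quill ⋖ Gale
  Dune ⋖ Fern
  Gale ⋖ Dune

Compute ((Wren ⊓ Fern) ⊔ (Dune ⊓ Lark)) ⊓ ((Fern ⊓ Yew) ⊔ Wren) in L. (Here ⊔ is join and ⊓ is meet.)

Yew

Wren ∧ Fern = Sage
Dune ∧ Lark = Dune
Sage ∨ Dune = Fern
Fern ∧ Yew = Yew
Yew ∨ Wren = Moss
Fern ∧ Moss = Yew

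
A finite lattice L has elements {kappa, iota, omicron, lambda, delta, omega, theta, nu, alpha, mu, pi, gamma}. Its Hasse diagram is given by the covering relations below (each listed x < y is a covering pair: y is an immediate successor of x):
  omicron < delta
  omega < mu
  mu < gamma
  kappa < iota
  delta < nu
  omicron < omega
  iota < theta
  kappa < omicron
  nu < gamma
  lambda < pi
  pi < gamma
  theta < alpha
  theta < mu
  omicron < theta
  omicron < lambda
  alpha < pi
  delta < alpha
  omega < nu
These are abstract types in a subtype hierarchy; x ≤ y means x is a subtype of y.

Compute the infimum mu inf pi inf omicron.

omicron

Common lower bounds of {mu, pi, omicron}: kappa, omicron.
The greatest among these is omicron.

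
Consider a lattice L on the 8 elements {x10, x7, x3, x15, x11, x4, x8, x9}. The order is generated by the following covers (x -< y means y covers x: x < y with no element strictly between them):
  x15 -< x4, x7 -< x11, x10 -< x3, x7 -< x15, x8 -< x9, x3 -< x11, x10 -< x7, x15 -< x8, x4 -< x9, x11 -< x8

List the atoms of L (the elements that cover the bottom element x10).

The atoms are exactly the elements that cover x10: x3, x7.

x3, x7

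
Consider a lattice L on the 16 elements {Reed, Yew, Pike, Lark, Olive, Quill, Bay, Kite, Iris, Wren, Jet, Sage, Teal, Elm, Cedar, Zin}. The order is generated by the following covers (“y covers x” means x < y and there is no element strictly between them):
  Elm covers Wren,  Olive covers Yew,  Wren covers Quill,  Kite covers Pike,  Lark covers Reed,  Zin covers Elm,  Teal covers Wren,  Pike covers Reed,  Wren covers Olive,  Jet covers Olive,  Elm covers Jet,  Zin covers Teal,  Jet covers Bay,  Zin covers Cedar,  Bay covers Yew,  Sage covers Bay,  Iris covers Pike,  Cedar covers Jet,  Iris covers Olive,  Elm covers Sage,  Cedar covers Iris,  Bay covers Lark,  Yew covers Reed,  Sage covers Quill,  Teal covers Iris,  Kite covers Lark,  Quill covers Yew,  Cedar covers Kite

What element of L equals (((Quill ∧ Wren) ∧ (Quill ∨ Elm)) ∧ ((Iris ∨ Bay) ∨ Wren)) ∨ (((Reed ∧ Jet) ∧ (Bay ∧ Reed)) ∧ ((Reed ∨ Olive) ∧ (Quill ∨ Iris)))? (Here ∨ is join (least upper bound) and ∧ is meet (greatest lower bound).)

Quill

Quill ∧ Wren = Quill
Quill ∨ Elm = Elm
Quill ∧ Elm = Quill
Iris ∨ Bay = Cedar
Cedar ∨ Wren = Zin
Quill ∧ Zin = Quill
Reed ∧ Jet = Reed
Bay ∧ Reed = Reed
Reed ∧ Reed = Reed
Reed ∨ Olive = Olive
Quill ∨ Iris = Teal
Olive ∧ Teal = Olive
Reed ∧ Olive = Reed
Quill ∨ Reed = Quill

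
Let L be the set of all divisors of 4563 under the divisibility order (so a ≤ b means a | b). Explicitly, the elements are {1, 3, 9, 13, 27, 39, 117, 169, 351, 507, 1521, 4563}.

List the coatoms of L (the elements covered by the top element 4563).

1521, 351

The coatoms are exactly the elements covered by 4563: 1521, 351.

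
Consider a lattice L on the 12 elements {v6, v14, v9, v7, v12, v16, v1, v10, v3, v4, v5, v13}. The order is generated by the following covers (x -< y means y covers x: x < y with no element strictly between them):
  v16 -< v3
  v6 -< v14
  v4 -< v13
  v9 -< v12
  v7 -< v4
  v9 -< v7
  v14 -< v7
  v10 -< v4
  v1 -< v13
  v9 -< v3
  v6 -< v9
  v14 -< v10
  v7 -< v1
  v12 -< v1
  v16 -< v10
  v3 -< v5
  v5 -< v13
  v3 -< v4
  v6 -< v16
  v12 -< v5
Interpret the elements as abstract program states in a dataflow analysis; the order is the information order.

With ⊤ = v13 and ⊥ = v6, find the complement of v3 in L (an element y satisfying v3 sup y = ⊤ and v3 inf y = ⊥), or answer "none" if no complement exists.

For every candidate y, either v3 ∨ y ≠ v13 or v3 ∧ y ≠ v6; no complement exists.

none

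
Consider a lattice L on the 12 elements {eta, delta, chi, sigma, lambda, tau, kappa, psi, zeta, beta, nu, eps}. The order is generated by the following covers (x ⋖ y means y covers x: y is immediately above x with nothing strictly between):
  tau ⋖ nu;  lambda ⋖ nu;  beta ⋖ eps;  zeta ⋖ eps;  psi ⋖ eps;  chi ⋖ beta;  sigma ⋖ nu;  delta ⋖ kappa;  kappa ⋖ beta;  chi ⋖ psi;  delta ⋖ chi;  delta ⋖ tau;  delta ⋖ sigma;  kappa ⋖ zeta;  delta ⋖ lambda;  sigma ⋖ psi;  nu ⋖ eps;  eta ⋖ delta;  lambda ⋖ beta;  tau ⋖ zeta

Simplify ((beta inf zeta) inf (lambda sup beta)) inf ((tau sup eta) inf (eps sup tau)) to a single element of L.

delta

beta ∧ zeta = kappa
lambda ∨ beta = beta
kappa ∧ beta = kappa
tau ∨ eta = tau
eps ∨ tau = eps
tau ∧ eps = tau
kappa ∧ tau = delta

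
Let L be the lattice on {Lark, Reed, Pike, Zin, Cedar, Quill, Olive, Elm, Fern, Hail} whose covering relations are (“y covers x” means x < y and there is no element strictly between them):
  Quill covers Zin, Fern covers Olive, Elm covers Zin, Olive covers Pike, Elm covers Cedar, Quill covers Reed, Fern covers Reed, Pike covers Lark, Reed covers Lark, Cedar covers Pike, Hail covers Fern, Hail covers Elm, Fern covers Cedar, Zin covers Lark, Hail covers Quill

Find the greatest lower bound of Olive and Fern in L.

Olive

Common lower bounds of {Olive, Fern}: Lark, Olive, Pike.
The greatest among these is Olive.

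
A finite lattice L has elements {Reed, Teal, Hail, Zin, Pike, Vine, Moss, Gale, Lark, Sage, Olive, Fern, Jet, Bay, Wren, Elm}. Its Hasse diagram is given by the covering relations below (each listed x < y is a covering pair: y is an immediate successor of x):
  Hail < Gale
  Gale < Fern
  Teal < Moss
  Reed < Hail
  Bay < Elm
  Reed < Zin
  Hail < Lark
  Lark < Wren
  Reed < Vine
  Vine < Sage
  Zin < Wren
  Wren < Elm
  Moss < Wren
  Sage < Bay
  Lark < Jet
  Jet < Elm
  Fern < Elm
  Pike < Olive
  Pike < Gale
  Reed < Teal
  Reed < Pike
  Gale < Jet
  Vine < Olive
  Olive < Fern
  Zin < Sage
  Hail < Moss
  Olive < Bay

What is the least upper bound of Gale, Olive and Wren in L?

Elm

Common upper bounds of {Gale, Olive, Wren}: Elm.
The least among these is Elm.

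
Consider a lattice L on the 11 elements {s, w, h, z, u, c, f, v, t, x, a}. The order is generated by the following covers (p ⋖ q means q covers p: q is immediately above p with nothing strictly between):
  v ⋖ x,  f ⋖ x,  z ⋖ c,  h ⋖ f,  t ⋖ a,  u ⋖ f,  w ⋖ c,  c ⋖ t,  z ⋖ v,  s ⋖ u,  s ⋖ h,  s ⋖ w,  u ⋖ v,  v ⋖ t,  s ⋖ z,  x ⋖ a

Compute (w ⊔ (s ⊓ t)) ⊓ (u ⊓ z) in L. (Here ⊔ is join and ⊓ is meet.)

s ∧ t = s
w ∨ s = w
u ∧ z = s
w ∧ s = s

s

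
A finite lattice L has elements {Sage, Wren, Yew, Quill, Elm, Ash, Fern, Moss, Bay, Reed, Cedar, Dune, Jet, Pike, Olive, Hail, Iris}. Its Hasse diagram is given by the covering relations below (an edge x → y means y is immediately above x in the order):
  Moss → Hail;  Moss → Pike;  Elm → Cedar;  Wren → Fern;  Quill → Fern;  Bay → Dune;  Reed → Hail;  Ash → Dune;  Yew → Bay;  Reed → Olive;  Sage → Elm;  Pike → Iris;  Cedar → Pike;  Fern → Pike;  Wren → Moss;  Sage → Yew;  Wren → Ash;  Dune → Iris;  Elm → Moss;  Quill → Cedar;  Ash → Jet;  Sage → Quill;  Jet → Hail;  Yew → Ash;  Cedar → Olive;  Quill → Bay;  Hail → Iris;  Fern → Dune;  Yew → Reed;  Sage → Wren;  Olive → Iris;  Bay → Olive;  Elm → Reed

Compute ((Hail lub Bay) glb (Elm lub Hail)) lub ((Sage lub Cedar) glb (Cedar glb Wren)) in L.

Hail ∨ Bay = Iris
Elm ∨ Hail = Hail
Iris ∧ Hail = Hail
Sage ∨ Cedar = Cedar
Cedar ∧ Wren = Sage
Cedar ∧ Sage = Sage
Hail ∨ Sage = Hail

Hail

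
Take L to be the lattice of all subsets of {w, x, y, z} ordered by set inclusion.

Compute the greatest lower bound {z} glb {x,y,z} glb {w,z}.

Common lower bounds of {{z}, {x,y,z}, {w,z}}: {z}, {}.
The greatest among these is {z}.

{z}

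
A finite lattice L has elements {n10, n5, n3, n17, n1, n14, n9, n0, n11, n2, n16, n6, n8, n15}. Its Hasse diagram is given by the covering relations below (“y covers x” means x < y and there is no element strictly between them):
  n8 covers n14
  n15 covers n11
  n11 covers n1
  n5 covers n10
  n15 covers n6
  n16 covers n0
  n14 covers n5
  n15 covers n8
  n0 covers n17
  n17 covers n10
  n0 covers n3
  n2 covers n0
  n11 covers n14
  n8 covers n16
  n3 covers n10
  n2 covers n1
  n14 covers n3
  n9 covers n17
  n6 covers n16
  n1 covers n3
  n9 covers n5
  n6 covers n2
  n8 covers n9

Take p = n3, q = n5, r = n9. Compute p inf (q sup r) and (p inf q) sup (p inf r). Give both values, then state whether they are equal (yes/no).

n10; n10; yes

q sup r = n9, so p inf (q sup r) = n3 inf n9 = n10.
p inf q = n10 and p inf r = n10, so (p inf q) sup (p inf r) = n10 sup n10 = n10.
Equal: yes.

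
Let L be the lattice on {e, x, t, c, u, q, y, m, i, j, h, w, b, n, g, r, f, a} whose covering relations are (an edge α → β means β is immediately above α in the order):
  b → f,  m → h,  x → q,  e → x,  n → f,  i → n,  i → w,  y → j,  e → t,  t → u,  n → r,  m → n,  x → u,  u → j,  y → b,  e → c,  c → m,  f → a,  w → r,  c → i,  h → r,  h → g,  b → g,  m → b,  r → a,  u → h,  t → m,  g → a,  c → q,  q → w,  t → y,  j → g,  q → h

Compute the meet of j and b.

Common lower bounds of {j, b}: e, t, y.
The greatest among these is y.

y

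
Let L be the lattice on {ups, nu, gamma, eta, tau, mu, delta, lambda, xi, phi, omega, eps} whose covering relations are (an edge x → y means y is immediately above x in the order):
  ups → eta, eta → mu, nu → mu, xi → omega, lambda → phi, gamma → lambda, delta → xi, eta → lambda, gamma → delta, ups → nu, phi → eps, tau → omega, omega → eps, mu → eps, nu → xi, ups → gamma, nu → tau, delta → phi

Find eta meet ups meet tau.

Common lower bounds of {eta, ups, tau}: ups.
The greatest among these is ups.

ups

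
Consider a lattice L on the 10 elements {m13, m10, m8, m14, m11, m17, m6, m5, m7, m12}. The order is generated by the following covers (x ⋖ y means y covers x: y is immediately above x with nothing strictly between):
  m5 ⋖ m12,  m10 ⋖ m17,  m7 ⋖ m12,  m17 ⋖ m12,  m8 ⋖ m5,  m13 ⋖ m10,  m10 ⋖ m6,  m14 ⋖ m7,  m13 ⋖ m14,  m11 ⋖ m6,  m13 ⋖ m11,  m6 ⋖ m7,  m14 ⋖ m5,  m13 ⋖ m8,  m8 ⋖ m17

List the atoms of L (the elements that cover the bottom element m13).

m10, m11, m14, m8

The atoms are exactly the elements that cover m13: m10, m11, m14, m8.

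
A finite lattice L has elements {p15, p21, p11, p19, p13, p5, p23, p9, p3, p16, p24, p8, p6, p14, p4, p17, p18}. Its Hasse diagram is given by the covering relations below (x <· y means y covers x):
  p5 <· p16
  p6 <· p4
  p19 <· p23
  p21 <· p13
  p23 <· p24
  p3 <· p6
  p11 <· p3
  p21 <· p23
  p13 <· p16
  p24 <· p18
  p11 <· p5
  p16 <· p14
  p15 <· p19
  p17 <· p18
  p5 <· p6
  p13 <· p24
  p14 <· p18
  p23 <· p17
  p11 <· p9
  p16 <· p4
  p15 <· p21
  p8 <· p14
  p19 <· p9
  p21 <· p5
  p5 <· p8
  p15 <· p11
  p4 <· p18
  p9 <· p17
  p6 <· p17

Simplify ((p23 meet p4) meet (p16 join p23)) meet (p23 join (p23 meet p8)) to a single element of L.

p23 ∧ p4 = p21
p16 ∨ p23 = p18
p21 ∧ p18 = p21
p23 ∧ p8 = p21
p23 ∨ p21 = p23
p21 ∧ p23 = p21

p21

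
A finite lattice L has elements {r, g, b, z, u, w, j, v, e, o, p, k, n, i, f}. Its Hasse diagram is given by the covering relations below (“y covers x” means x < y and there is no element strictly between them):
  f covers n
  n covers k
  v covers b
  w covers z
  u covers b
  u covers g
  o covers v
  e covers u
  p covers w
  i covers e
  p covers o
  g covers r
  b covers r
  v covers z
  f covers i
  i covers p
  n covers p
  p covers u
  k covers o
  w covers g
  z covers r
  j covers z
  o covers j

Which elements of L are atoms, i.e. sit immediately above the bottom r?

The atoms are exactly the elements that cover r: b, g, z.

b, g, z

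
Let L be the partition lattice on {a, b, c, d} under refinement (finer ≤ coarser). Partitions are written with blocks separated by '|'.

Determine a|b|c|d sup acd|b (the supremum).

acd|b

The join of a|b|c|d and acd|b merges any blocks that overlap across the partitions, giving acd|b.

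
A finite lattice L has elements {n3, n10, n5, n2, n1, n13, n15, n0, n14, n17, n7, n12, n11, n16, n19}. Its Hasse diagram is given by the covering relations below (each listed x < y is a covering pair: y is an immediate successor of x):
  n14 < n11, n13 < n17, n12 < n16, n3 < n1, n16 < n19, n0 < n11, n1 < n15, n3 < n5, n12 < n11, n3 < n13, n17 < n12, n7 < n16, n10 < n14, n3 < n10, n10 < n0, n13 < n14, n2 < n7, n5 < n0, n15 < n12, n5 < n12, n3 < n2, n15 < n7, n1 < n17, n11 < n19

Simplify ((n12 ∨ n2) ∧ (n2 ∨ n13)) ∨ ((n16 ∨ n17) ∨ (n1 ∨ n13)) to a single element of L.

n16

n12 ∨ n2 = n16
n2 ∨ n13 = n16
n16 ∧ n16 = n16
n16 ∨ n17 = n16
n1 ∨ n13 = n17
n16 ∨ n17 = n16
n16 ∨ n16 = n16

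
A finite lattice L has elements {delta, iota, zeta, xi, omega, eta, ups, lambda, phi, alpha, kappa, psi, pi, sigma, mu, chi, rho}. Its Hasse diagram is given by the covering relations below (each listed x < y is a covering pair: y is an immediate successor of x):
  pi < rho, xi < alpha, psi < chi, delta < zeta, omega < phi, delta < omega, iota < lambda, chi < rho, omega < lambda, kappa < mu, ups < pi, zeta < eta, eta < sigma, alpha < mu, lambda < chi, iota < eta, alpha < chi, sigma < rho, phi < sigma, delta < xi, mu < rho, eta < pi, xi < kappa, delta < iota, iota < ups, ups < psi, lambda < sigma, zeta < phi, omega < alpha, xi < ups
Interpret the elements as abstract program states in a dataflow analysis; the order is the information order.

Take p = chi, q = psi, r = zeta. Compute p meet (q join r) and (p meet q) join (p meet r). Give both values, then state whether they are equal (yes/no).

q join r = rho, so p meet (q join r) = chi meet rho = chi.
p meet q = psi and p meet r = delta, so (p meet q) join (p meet r) = psi join delta = psi.
Equal: no.

chi; psi; no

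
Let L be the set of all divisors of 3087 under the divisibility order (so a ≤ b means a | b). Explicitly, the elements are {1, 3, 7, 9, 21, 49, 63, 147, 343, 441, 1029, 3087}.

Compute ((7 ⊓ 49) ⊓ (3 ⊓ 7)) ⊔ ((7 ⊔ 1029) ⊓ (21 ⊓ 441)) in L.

21

7 ∧ 49 = 7
3 ∧ 7 = 1
7 ∧ 1 = 1
7 ∨ 1029 = 1029
21 ∧ 441 = 21
1029 ∧ 21 = 21
1 ∨ 21 = 21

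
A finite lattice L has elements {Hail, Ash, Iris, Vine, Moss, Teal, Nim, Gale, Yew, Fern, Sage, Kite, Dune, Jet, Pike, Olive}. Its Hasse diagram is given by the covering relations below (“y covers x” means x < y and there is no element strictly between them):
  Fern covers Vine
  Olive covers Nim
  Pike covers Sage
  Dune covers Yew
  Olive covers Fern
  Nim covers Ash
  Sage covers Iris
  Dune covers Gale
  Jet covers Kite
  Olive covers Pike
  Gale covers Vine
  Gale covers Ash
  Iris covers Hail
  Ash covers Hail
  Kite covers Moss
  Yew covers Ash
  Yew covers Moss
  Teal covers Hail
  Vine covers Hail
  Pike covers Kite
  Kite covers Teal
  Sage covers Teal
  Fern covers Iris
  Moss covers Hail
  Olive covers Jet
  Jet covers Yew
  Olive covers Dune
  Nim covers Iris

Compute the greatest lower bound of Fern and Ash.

Hail

Common lower bounds of {Fern, Ash}: Hail.
The greatest among these is Hail.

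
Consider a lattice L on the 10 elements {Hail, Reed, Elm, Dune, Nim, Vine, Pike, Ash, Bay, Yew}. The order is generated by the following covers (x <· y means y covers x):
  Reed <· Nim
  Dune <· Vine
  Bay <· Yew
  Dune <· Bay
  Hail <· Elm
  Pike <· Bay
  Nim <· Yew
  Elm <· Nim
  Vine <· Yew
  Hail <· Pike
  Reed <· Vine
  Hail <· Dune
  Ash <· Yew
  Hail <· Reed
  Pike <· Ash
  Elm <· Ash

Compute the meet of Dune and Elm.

Common lower bounds of {Dune, Elm}: Hail.
The greatest among these is Hail.

Hail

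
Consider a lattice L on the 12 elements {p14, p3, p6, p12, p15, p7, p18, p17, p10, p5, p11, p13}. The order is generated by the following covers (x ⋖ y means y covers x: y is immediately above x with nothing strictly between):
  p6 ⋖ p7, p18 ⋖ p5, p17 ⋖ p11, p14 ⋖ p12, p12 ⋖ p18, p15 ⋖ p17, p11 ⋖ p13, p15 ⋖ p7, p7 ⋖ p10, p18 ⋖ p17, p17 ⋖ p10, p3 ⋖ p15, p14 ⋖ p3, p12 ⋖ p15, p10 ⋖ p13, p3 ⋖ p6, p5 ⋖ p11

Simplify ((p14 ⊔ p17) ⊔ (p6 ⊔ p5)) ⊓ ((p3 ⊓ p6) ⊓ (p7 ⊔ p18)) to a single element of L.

p14 ∨ p17 = p17
p6 ∨ p5 = p13
p17 ∨ p13 = p13
p3 ∧ p6 = p3
p7 ∨ p18 = p10
p3 ∧ p10 = p3
p13 ∧ p3 = p3

p3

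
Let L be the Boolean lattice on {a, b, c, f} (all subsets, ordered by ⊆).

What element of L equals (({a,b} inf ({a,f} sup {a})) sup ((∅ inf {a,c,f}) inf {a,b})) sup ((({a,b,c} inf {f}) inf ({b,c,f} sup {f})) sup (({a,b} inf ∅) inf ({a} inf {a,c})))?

{a}

{a,f} ∨ {a} = {a,f}
{a,b} ∧ {a,f} = {a}
∅ ∧ {a,c,f} = ∅
∅ ∧ {a,b} = ∅
{a} ∨ ∅ = {a}
{a,b,c} ∧ {f} = ∅
{b,c,f} ∨ {f} = {b,c,f}
∅ ∧ {b,c,f} = ∅
{a,b} ∧ ∅ = ∅
{a} ∧ {a,c} = {a}
∅ ∧ {a} = ∅
∅ ∨ ∅ = ∅
{a} ∨ ∅ = {a}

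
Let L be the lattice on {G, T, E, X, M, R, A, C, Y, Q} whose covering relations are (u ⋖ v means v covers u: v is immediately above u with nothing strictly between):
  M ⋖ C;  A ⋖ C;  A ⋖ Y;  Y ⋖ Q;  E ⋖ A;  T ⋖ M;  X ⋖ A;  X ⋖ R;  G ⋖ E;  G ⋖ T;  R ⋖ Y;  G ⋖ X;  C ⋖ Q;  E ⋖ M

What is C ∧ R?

X

Common lower bounds of {C, R}: G, X.
The greatest among these is X.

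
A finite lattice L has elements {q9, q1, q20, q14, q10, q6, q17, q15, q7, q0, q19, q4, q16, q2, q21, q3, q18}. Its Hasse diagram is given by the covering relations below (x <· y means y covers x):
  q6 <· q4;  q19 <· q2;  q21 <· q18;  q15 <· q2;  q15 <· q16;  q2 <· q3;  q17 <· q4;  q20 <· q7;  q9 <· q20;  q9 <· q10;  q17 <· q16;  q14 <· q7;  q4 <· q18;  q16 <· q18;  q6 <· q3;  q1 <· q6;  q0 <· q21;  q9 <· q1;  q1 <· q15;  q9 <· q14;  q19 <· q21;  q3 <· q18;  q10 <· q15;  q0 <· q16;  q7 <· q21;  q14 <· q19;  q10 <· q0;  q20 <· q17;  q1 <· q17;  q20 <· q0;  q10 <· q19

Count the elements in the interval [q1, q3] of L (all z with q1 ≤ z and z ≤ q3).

The interval [q1, q3] = {q1, q15, q2, q3, q6}, which has 5 elements.

5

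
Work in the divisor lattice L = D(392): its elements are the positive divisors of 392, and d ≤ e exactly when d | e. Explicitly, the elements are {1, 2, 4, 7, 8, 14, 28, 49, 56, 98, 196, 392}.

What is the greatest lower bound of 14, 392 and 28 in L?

In the divisibility order, the meet is the greatest common divisor: gcd(14, 392, 28) = 14.

14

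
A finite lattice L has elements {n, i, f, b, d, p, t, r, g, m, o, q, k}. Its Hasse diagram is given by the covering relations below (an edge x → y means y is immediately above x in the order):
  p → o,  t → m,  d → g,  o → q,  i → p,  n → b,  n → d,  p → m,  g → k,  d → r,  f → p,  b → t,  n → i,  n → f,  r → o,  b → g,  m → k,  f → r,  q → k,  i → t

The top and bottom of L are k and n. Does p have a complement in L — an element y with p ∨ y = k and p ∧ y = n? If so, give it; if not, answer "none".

g

Need y with p ∨ y = k and p ∧ y = n.
Checking each element gives: g.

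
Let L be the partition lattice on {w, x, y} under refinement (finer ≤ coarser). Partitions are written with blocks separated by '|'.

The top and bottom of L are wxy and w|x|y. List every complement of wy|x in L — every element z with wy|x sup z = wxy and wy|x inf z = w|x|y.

Need z with wy|x ∨ z = wxy and wy|x ∧ z = w|x|y.
Checking each element gives: wx|y, w|xy.

wx|y, w|xy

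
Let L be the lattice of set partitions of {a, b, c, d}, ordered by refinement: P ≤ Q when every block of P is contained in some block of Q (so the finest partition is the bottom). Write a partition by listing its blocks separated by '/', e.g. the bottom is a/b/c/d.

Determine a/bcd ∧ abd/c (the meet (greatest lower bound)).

The meet (common refinement) of a/bcd and abd/c intersects blocks pairwise, giving a/bd/c.

a/bd/c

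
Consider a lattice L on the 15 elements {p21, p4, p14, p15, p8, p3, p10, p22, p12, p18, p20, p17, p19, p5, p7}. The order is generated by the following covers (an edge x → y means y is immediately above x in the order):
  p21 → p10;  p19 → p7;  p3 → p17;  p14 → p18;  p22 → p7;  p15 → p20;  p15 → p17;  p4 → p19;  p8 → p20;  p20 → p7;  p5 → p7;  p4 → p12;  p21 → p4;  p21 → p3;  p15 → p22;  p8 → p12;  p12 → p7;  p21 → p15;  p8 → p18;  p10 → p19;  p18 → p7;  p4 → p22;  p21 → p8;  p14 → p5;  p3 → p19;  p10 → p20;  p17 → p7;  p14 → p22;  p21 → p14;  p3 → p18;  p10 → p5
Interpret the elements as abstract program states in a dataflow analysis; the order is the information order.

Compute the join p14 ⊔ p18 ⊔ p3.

Common upper bounds of {p14, p18, p3}: p18, p7.
The least among these is p18.

p18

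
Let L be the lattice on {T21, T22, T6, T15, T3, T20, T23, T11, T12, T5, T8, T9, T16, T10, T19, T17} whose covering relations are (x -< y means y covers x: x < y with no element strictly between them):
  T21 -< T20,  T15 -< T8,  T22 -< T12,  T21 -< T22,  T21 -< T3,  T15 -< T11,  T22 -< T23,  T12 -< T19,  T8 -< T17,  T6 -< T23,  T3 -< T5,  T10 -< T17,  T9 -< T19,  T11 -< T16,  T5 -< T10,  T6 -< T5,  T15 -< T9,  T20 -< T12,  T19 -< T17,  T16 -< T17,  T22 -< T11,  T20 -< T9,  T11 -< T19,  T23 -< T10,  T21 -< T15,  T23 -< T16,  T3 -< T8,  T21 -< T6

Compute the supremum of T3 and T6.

T5

Common upper bounds of {T3, T6}: T10, T17, T5.
The least among these is T5.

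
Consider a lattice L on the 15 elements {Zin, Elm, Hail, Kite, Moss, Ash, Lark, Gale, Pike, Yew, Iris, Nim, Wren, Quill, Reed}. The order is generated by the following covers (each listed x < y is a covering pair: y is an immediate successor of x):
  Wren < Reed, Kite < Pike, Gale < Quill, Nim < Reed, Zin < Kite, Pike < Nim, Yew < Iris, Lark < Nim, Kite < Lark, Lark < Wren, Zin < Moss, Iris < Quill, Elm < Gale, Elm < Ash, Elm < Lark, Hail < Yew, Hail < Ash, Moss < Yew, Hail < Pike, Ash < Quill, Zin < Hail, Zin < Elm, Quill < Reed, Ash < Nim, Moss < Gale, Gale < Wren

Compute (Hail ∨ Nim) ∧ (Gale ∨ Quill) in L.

Ash

Hail ∨ Nim = Nim
Gale ∨ Quill = Quill
Nim ∧ Quill = Ash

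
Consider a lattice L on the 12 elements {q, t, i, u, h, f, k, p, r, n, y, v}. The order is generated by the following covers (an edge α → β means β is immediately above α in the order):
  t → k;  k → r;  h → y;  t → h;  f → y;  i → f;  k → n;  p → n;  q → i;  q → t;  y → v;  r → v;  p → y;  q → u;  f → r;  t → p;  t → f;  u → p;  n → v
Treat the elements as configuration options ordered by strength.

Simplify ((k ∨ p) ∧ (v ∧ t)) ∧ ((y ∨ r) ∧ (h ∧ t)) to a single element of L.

k ∨ p = n
v ∧ t = t
n ∧ t = t
y ∨ r = v
h ∧ t = t
v ∧ t = t
t ∧ t = t

t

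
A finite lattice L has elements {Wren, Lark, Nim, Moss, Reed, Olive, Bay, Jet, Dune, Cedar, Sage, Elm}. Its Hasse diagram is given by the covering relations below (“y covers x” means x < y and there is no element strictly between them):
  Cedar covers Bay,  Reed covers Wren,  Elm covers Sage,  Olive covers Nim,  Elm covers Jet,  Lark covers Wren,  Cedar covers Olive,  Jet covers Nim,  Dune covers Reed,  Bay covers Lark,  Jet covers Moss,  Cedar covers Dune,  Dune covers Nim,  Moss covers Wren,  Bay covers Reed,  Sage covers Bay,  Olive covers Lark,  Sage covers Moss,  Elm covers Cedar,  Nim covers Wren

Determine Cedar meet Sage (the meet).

Common lower bounds of {Cedar, Sage}: Bay, Lark, Reed, Wren.
The greatest among these is Bay.

Bay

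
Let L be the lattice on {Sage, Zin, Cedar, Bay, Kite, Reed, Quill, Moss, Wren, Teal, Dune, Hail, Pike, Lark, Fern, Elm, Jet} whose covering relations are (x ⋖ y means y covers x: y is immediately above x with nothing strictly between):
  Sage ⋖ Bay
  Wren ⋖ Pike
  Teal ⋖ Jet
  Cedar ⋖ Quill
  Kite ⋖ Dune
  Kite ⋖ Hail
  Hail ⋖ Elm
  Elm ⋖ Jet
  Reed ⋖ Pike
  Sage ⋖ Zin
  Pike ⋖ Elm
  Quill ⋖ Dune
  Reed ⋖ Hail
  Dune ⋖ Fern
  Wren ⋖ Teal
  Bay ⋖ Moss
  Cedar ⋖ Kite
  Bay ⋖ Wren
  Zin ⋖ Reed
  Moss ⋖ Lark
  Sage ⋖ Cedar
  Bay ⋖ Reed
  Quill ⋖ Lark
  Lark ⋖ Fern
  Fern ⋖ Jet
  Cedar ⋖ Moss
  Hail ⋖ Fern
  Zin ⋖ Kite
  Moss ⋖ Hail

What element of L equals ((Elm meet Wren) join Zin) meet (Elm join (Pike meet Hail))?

Elm ∧ Wren = Wren
Wren ∨ Zin = Pike
Pike ∧ Hail = Reed
Elm ∨ Reed = Elm
Pike ∧ Elm = Pike

Pike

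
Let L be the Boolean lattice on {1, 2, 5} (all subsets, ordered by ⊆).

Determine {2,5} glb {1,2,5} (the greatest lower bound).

Under ⊆, meet is intersection: {2,5} ∩ {1,2,5} = {2,5}.

{2,5}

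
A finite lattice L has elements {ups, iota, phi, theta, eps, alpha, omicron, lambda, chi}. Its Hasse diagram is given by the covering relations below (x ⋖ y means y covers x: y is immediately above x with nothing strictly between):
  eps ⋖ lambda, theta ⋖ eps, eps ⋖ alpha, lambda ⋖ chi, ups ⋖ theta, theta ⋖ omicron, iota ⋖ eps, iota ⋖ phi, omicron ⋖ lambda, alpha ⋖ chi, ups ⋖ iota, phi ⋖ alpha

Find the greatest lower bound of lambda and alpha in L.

eps

Common lower bounds of {lambda, alpha}: eps, iota, theta, ups.
The greatest among these is eps.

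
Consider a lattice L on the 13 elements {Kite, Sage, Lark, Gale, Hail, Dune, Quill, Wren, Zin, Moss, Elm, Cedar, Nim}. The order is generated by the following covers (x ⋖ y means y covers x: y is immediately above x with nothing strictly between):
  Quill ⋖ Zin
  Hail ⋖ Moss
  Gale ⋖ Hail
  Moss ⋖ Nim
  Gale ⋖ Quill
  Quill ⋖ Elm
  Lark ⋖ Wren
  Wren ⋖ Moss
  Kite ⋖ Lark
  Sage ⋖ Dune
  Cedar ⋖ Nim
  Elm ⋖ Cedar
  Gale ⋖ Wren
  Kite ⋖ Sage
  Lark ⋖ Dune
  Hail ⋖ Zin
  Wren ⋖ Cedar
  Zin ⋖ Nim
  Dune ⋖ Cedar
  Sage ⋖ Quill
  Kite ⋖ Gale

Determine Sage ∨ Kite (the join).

Common upper bounds of {Sage, Kite}: Cedar, Dune, Elm, Nim, Quill, Sage, Zin.
The least among these is Sage.

Sage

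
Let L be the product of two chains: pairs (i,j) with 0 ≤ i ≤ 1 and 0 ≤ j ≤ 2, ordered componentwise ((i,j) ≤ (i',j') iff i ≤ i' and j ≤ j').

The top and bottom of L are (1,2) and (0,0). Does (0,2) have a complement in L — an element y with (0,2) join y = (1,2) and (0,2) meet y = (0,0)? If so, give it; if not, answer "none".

(1,0)

Need y with (0,2) ∨ y = (1,2) and (0,2) ∧ y = (0,0).
Checking each element gives: (1,0).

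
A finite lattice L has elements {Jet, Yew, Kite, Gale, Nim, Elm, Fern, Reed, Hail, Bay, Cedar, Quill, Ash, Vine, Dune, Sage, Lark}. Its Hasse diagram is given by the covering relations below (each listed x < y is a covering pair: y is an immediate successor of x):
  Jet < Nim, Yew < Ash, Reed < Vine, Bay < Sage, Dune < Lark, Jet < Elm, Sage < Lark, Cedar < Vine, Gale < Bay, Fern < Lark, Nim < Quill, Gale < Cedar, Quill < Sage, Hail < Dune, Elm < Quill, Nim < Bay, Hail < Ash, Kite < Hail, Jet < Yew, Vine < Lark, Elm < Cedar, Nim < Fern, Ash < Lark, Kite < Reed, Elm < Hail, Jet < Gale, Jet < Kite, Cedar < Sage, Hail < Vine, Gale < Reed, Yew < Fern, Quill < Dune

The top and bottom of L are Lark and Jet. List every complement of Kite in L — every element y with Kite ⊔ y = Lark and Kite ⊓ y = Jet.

Need y with Kite ∨ y = Lark and Kite ∧ y = Jet.
Checking each element gives: Bay, Fern, Sage.

Bay, Fern, Sage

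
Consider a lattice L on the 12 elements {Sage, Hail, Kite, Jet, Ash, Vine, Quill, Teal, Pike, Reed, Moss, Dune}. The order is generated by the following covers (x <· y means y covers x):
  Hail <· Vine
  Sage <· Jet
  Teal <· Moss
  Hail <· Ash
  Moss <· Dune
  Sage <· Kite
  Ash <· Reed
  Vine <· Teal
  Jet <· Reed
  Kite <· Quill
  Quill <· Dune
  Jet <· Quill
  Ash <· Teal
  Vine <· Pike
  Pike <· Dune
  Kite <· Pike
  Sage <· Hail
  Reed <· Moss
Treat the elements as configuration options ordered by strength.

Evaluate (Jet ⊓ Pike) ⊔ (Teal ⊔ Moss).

Moss

Jet ∧ Pike = Sage
Teal ∨ Moss = Moss
Sage ∨ Moss = Moss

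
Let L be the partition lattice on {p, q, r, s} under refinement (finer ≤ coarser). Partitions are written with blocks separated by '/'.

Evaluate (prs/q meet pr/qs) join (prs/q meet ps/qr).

prs/q

prs/q ∧ pr/qs = pr/q/s
prs/q ∧ ps/qr = ps/q/r
pr/q/s ∨ ps/q/r = prs/q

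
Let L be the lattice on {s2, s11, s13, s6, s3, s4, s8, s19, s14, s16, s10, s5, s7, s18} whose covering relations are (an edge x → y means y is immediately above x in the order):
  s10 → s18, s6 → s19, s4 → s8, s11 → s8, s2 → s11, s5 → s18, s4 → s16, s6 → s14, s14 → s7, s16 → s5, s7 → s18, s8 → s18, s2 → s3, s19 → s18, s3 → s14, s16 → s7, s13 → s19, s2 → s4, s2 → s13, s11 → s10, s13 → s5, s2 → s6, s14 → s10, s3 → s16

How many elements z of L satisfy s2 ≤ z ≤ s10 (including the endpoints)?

The interval [s2, s10] = {s10, s11, s14, s2, s3, s6}, which has 6 elements.

6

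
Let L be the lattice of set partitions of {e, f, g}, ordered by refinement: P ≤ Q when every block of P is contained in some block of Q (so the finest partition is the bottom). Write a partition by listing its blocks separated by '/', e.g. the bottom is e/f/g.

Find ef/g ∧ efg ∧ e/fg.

e/f/g

Common lower bounds of {ef/g, efg, e/fg}: e/f/g.
The greatest among these is e/f/g.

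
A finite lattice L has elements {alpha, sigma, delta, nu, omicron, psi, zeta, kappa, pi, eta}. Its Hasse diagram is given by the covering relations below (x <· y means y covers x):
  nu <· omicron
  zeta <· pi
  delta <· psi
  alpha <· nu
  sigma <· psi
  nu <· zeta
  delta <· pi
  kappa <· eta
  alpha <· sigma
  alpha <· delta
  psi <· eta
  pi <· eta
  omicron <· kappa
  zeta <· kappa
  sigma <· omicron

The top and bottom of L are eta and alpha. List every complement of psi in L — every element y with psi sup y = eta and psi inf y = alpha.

nu, zeta

Need y with psi ∨ y = eta and psi ∧ y = alpha.
Checking each element gives: nu, zeta.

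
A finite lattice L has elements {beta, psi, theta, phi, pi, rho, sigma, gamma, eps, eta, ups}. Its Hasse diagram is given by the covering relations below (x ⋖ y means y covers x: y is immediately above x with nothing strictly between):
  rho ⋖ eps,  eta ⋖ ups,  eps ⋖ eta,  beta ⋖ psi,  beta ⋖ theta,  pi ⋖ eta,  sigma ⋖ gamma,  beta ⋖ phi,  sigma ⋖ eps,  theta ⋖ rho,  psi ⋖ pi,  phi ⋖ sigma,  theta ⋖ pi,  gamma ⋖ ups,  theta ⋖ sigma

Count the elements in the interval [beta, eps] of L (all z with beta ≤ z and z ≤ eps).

The interval [beta, eps] = {beta, eps, phi, rho, sigma, theta}, which has 6 elements.

6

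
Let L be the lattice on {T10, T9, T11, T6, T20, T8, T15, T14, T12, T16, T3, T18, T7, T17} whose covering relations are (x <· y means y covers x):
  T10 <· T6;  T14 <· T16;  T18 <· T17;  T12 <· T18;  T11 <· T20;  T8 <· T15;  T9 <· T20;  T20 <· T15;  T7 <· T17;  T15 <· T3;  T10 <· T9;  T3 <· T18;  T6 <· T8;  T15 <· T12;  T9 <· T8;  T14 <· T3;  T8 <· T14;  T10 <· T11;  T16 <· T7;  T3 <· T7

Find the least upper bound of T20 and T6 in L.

T15

Common upper bounds of {T20, T6}: T12, T15, T17, T18, T3, T7.
The least among these is T15.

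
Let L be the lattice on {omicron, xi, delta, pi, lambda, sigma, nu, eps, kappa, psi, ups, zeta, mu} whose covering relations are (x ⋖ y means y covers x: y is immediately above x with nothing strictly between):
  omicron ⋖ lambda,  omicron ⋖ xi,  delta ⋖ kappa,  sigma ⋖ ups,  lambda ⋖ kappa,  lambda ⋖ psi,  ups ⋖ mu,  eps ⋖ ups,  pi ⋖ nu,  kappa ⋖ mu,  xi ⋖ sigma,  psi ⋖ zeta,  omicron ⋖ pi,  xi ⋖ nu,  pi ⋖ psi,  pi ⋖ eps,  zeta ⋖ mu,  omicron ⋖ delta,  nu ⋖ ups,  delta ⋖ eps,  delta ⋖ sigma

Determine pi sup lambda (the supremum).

psi

Common upper bounds of {pi, lambda}: mu, psi, zeta.
The least among these is psi.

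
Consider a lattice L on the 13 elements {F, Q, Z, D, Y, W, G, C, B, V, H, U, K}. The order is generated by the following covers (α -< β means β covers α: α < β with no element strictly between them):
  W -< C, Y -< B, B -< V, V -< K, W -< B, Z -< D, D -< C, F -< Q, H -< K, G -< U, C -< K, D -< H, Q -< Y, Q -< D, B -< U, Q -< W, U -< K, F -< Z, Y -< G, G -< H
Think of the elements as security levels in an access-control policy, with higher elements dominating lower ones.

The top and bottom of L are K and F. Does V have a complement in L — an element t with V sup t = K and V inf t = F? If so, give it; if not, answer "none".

Need t with V ∨ t = K and V ∧ t = F.
Checking each element gives: Z.

Z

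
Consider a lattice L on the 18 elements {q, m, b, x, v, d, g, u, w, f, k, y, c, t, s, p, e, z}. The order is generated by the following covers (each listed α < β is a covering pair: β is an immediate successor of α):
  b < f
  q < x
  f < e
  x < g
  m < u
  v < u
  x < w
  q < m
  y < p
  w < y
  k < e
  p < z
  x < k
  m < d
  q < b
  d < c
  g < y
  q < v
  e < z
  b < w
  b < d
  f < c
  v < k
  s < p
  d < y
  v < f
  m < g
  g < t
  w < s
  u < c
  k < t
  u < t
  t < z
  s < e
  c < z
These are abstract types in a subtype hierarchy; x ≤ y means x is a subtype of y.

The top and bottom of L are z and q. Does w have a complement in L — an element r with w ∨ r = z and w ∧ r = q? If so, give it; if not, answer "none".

u

Need r with w ∨ r = z and w ∧ r = q.
Checking each element gives: u.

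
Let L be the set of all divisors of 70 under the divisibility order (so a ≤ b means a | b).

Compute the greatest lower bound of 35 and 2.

Common lower bounds of {35, 2}: 1.
The greatest among these is 1.

1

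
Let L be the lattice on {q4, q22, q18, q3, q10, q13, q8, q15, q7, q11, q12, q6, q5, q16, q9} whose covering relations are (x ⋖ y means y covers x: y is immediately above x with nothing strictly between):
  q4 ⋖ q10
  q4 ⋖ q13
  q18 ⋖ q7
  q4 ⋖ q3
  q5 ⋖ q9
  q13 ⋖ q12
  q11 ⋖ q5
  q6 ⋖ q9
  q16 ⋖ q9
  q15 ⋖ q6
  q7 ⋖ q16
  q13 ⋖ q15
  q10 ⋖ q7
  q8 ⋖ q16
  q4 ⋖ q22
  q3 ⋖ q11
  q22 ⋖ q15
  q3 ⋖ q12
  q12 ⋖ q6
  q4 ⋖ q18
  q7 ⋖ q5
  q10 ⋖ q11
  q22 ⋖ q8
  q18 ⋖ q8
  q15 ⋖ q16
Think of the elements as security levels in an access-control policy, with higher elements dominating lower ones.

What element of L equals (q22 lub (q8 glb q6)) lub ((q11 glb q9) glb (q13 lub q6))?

q6

q8 ∧ q6 = q22
q22 ∨ q22 = q22
q11 ∧ q9 = q11
q13 ∨ q6 = q6
q11 ∧ q6 = q3
q22 ∨ q3 = q6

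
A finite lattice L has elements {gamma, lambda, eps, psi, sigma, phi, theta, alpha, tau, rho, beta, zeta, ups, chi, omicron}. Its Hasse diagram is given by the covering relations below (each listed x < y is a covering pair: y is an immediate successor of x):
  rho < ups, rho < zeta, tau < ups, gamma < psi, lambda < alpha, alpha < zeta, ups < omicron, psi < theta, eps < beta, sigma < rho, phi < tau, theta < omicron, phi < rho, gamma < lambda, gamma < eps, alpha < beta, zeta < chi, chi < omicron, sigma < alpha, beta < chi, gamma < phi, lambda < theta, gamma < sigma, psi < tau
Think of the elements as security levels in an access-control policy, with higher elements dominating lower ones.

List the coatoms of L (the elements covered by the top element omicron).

chi, theta, ups

The coatoms are exactly the elements covered by omicron: chi, theta, ups.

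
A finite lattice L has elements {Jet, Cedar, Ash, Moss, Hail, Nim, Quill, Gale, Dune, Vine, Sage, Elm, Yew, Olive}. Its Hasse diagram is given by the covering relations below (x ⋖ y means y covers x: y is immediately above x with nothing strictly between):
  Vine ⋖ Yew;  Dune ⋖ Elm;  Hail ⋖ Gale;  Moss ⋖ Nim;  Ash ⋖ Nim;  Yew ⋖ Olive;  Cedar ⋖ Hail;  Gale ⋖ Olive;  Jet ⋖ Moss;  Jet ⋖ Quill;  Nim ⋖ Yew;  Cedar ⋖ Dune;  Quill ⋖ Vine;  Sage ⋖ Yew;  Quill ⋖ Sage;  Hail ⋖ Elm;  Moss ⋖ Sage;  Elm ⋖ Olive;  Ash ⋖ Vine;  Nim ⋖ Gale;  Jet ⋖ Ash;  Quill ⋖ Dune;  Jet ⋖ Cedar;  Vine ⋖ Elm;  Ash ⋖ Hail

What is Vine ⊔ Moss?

Common upper bounds of {Vine, Moss}: Olive, Yew.
The least among these is Yew.

Yew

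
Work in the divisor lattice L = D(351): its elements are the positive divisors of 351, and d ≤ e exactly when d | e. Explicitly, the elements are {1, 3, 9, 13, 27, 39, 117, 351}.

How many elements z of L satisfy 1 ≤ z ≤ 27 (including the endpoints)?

4

The interval [1, 27] = {1, 27, 3, 9}, which has 4 elements.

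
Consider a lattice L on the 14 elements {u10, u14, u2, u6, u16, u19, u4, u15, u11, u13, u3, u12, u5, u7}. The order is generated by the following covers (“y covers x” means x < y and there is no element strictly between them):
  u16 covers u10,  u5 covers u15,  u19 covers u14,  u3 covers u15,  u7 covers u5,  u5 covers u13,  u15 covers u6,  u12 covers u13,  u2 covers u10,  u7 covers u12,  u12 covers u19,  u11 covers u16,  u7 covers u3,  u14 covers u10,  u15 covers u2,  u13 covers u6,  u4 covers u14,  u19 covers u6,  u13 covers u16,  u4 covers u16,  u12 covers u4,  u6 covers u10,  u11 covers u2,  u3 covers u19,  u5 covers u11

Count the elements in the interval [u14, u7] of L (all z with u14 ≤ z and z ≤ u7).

The interval [u14, u7] = {u12, u14, u19, u3, u4, u7}, which has 6 elements.

6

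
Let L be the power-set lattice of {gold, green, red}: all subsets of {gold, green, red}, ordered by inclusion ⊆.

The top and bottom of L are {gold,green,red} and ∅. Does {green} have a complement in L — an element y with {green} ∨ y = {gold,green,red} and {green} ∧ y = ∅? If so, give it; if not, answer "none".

Need y with {green} ∨ y = {gold,green,red} and {green} ∧ y = ∅.
Checking each element gives: {gold,red}.

{gold,red}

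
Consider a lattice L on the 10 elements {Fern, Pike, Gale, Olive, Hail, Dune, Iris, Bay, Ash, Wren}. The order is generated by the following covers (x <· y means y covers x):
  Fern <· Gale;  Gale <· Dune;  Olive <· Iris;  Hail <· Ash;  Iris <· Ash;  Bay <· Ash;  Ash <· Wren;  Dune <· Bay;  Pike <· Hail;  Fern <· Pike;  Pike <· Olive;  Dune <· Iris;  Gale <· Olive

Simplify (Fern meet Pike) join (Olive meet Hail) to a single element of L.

Pike

Fern ∧ Pike = Fern
Olive ∧ Hail = Pike
Fern ∨ Pike = Pike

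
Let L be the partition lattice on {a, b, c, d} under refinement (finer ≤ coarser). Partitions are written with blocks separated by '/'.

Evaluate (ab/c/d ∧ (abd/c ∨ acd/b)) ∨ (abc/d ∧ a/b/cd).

abd/c ∨ acd/b = abcd
ab/c/d ∧ abcd = ab/c/d
abc/d ∧ a/b/cd = a/b/c/d
ab/c/d ∨ a/b/c/d = ab/c/d

ab/c/d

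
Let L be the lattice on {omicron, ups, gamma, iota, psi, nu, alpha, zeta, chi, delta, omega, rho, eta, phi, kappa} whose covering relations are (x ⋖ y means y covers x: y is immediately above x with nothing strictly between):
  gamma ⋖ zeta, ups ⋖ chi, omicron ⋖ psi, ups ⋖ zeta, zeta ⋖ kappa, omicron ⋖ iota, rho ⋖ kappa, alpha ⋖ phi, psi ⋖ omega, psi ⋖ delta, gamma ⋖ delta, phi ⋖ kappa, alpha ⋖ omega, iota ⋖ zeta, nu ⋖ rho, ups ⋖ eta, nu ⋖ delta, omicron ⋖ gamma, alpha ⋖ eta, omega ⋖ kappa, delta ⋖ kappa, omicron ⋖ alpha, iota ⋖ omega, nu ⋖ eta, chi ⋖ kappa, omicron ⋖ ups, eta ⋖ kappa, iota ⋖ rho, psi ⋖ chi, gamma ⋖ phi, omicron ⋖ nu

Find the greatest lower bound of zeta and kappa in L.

zeta

Common lower bounds of {zeta, kappa}: gamma, iota, omicron, ups, zeta.
The greatest among these is zeta.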